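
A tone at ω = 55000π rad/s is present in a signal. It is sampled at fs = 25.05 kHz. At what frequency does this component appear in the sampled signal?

2.45 kHz

ω = 55000π rad/s → f = ω/(2π) = 27500 Hz = 27.5 kHz.
27.5 kHz mod fs = 2.45 kHz.
2.45 kHz ≤ fs/2 = 12.525 kHz, appears at 2.45 kHz.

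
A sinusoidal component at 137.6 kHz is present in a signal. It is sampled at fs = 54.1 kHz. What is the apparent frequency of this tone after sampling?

137.6 kHz mod fs = 29.4 kHz.
29.4 kHz > fs/2 = 27.05 kHz, folds to fs − 29.4 kHz = 24.7 kHz.

24.7 kHz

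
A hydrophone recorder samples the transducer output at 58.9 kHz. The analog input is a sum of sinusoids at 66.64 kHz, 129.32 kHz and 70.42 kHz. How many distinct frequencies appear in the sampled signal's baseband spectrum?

fs/2 = 29.45 kHz.
66.64 kHz mod fs = 7.74 kHz.
7.74 kHz ≤ fs/2 = 29.45 kHz, appears at 7.74 kHz.
129.32 kHz mod fs = 11.52 kHz.
11.52 kHz ≤ fs/2 = 29.45 kHz, appears at 11.52 kHz.
70.42 kHz mod fs = 11.52 kHz.
11.52 kHz ≤ fs/2 = 29.45 kHz, appears at 11.52 kHz.
Distinct values: {7.74 kHz, 11.52 kHz} → 2.

2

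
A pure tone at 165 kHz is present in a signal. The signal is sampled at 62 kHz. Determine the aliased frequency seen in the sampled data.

165 kHz mod fs = 41 kHz.
41 kHz > fs/2 = 31 kHz, folds to fs − 41 kHz = 21 kHz.

21 kHz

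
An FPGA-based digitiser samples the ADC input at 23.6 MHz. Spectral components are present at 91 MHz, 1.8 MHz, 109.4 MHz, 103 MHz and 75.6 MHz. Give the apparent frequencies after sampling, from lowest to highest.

1.8 MHz, 3.4 MHz, 4.8 MHz, 8.6 MHz

fs/2 = 11.8 MHz.
91 MHz mod fs = 20.2 MHz.
20.2 MHz > fs/2 = 11.8 MHz, folds to fs − 20.2 MHz = 3.4 MHz.
1.8 MHz ≤ fs/2 = 11.8 MHz, passes unchanged.
109.4 MHz mod fs = 15 MHz.
15 MHz > fs/2 = 11.8 MHz, folds to fs − 15 MHz = 8.6 MHz.
103 MHz mod fs = 8.6 MHz.
8.6 MHz ≤ fs/2 = 11.8 MHz, appears at 8.6 MHz.
75.6 MHz mod fs = 4.8 MHz.
4.8 MHz ≤ fs/2 = 11.8 MHz, appears at 4.8 MHz.
Distinct values: {1.8 MHz, 3.4 MHz, 4.8 MHz, 8.6 MHz}.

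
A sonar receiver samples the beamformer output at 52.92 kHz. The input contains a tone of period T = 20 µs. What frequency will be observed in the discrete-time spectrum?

2.92 kHz

T = 20 µs → f = 1/T = 50 kHz.
50 kHz > fs/2 = 26.46 kHz, folds to fs − 50 kHz = 2.92 kHz.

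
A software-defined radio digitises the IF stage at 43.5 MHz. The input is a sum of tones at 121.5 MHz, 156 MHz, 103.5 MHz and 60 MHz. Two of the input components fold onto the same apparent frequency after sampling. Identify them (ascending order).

fs/2 = 21.75 MHz.
121.5 MHz mod fs = 34.5 MHz.
34.5 MHz > fs/2 = 21.75 MHz, folds to fs − 34.5 MHz = 9 MHz.
156 MHz mod fs = 25.5 MHz.
25.5 MHz > fs/2 = 21.75 MHz, folds to fs − 25.5 MHz = 18 MHz.
103.5 MHz mod fs = 16.5 MHz.
16.5 MHz ≤ fs/2 = 21.75 MHz, appears at 16.5 MHz.
60 MHz mod fs = 16.5 MHz.
16.5 MHz ≤ fs/2 = 21.75 MHz, appears at 16.5 MHz.
60 MHz and 103.5 MHz both map to 16.5 MHz.

60 MHz, 103.5 MHz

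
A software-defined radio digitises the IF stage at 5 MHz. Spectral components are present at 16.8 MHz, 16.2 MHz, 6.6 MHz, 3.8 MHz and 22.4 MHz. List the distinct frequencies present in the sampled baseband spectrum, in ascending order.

1.2 MHz, 1.6 MHz, 1.8 MHz, 2.4 MHz

fs/2 = 2.5 MHz.
16.8 MHz mod fs = 1.8 MHz.
1.8 MHz ≤ fs/2 = 2.5 MHz, appears at 1.8 MHz.
16.2 MHz mod fs = 1.2 MHz.
1.2 MHz ≤ fs/2 = 2.5 MHz, appears at 1.2 MHz.
6.6 MHz mod fs = 1.6 MHz.
1.6 MHz ≤ fs/2 = 2.5 MHz, appears at 1.6 MHz.
3.8 MHz > fs/2 = 2.5 MHz, folds to fs − 3.8 MHz = 1.2 MHz.
22.4 MHz mod fs = 2.4 MHz.
2.4 MHz ≤ fs/2 = 2.5 MHz, appears at 2.4 MHz.
Distinct values: {1.2 MHz, 1.6 MHz, 1.8 MHz, 2.4 MHz}.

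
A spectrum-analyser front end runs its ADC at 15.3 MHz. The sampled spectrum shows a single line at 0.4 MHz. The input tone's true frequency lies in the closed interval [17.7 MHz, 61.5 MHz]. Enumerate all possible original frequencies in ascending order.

Frequencies that alias to 0.4 MHz are k·fs ± 0.4 MHz for integer k ≥ 0.
k=0: 0.4 MHz.
k=1: 14.9 MHz, 15.7 MHz.
k=2: 30.2 MHz, 31 MHz.
k=3: 45.5 MHz, 46.3 MHz.
k=4: 60.8 MHz, 61.6 MHz.
k=5: 76.1 MHz, 76.9 MHz.
Within [17.7 MHz, 61.5 MHz]: 30.2 MHz, 31 MHz, 45.5 MHz, 46.3 MHz, 60.8 MHz.

30.2 MHz, 31 MHz, 45.5 MHz, 46.3 MHz, 60.8 MHz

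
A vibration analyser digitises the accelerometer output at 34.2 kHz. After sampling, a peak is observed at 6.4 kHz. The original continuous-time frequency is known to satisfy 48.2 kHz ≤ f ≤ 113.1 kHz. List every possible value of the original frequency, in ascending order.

Frequencies that alias to 6.4 kHz are k·fs ± 6.4 kHz for integer k ≥ 0.
k=0: 6.4 kHz.
k=1: 27.8 kHz, 40.6 kHz.
k=2: 62 kHz, 74.8 kHz.
k=3: 96.2 kHz, 109 kHz.
k=4: 130.4 kHz, 143.2 kHz.
Within [48.2 kHz, 113.1 kHz]: 62 kHz, 74.8 kHz, 96.2 kHz, 109 kHz.

62 kHz, 74.8 kHz, 96.2 kHz, 109 kHz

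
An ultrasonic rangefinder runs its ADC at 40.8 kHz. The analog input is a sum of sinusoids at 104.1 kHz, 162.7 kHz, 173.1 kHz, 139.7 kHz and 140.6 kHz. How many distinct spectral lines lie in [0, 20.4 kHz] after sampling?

fs/2 = 20.4 kHz.
104.1 kHz mod fs = 22.5 kHz.
22.5 kHz > fs/2 = 20.4 kHz, folds to fs − 22.5 kHz = 18.3 kHz.
162.7 kHz mod fs = 40.3 kHz.
40.3 kHz > fs/2 = 20.4 kHz, folds to fs − 40.3 kHz = 0.5 kHz.
173.1 kHz mod fs = 9.9 kHz.
9.9 kHz ≤ fs/2 = 20.4 kHz, appears at 9.9 kHz.
139.7 kHz mod fs = 17.3 kHz.
17.3 kHz ≤ fs/2 = 20.4 kHz, appears at 17.3 kHz.
140.6 kHz mod fs = 18.2 kHz.
18.2 kHz ≤ fs/2 = 20.4 kHz, appears at 18.2 kHz.
Distinct values: {0.5 kHz, 9.9 kHz, 17.3 kHz, 18.2 kHz, 18.3 kHz} → 5.

5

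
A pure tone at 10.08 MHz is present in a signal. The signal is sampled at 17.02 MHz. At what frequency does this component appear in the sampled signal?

10.08 MHz > fs/2 = 8.51 MHz, folds to fs − 10.08 MHz = 6.94 MHz.

6.94 MHz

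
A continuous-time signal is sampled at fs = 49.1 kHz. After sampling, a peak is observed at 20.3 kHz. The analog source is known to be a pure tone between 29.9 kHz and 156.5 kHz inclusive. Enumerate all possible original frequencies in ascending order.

Frequencies that alias to 20.3 kHz are k·fs ± 20.3 kHz for integer k ≥ 0.
k=0: 20.3 kHz.
k=1: 28.8 kHz, 69.4 kHz.
k=2: 77.9 kHz, 118.5 kHz.
k=3: 127 kHz, 167.6 kHz.
k=4: 176.1 kHz, 216.7 kHz.
Within [29.9 kHz, 156.5 kHz]: 69.4 kHz, 77.9 kHz, 118.5 kHz, 127 kHz.

69.4 kHz, 77.9 kHz, 118.5 kHz, 127 kHz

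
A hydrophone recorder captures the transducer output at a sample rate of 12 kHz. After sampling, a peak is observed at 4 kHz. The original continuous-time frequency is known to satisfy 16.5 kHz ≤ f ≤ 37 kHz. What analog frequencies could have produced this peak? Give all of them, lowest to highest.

20 kHz, 28 kHz, 32 kHz

Frequencies that alias to 4 kHz are k·fs ± 4 kHz for integer k ≥ 0.
k=0: 4 kHz.
k=1: 8 kHz, 16 kHz.
k=2: 20 kHz, 28 kHz.
k=3: 32 kHz, 40 kHz.
k=4: 44 kHz, 52 kHz.
Within [16.5 kHz, 37 kHz]: 20 kHz, 28 kHz, 32 kHz.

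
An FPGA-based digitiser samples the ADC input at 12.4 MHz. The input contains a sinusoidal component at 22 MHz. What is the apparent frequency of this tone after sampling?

22 MHz mod fs = 9.6 MHz.
9.6 MHz > fs/2 = 6.2 MHz, folds to fs − 9.6 MHz = 2.8 MHz.

2.8 MHz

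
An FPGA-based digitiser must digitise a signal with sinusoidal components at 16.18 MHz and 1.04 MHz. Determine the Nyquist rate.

Highest-frequency component: 16.18 MHz.
Nyquist rate = 2 × 16.18 MHz = 32.36 MHz.

32.36 MHz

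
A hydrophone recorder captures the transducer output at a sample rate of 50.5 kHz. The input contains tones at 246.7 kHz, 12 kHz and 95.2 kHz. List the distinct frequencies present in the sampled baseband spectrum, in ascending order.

5.8 kHz, 12 kHz

fs/2 = 25.25 kHz.
246.7 kHz mod fs = 44.7 kHz.
44.7 kHz > fs/2 = 25.25 kHz, folds to fs − 44.7 kHz = 5.8 kHz.
12 kHz ≤ fs/2 = 25.25 kHz, passes unchanged.
95.2 kHz mod fs = 44.7 kHz.
44.7 kHz > fs/2 = 25.25 kHz, folds to fs − 44.7 kHz = 5.8 kHz.
Distinct values: {5.8 kHz, 12 kHz}.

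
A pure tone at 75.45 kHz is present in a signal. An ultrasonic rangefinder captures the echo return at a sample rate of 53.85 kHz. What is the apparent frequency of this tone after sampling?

75.45 kHz mod fs = 21.6 kHz.
21.6 kHz ≤ fs/2 = 26.925 kHz, appears at 21.6 kHz.

21.6 kHz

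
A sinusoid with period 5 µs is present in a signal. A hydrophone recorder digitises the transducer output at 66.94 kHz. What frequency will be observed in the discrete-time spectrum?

0.82 kHz

T = 5 µs → f = 1/T = 200 kHz.
200 kHz mod fs = 66.12 kHz.
66.12 kHz > fs/2 = 33.47 kHz, folds to fs − 66.12 kHz = 0.82 kHz.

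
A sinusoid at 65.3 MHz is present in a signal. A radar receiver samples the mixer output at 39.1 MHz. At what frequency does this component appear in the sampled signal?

65.3 MHz mod fs = 26.2 MHz.
26.2 MHz > fs/2 = 19.55 MHz, folds to fs − 26.2 MHz = 12.9 MHz.

12.9 MHz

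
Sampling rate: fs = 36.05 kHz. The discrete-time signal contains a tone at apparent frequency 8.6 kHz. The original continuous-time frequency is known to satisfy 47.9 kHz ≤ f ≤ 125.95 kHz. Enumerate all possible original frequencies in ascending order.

63.5 kHz, 80.7 kHz, 99.55 kHz, 116.75 kHz

Frequencies that alias to 8.6 kHz are k·fs ± 8.6 kHz for integer k ≥ 0.
k=0: 8.6 kHz.
k=1: 27.45 kHz, 44.65 kHz.
k=2: 63.5 kHz, 80.7 kHz.
k=3: 99.55 kHz, 116.75 kHz.
k=4: 135.6 kHz, 152.8 kHz.
Within [47.9 kHz, 125.95 kHz]: 63.5 kHz, 80.7 kHz, 99.55 kHz, 116.75 kHz.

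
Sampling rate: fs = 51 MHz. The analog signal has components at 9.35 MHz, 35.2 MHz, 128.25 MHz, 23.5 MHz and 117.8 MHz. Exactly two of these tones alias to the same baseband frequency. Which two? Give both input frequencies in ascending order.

fs/2 = 25.5 MHz.
9.35 MHz ≤ fs/2 = 25.5 MHz, passes unchanged.
35.2 MHz > fs/2 = 25.5 MHz, folds to fs − 35.2 MHz = 15.8 MHz.
128.25 MHz mod fs = 26.25 MHz.
26.25 MHz > fs/2 = 25.5 MHz, folds to fs − 26.25 MHz = 24.75 MHz.
23.5 MHz ≤ fs/2 = 25.5 MHz, passes unchanged.
117.8 MHz mod fs = 15.8 MHz.
15.8 MHz ≤ fs/2 = 25.5 MHz, appears at 15.8 MHz.
35.2 MHz and 117.8 MHz both map to 15.8 MHz.

35.2 MHz, 117.8 MHz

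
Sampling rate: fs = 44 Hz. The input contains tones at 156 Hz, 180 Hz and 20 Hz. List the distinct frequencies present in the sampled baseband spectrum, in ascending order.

4 Hz, 20 Hz

fs/2 = 22 Hz.
156 Hz mod fs = 24 Hz.
24 Hz > fs/2 = 22 Hz, folds to fs − 24 Hz = 20 Hz.
180 Hz mod fs = 4 Hz.
4 Hz ≤ fs/2 = 22 Hz, appears at 4 Hz.
20 Hz ≤ fs/2 = 22 Hz, passes unchanged.
Distinct values: {4 Hz, 20 Hz}.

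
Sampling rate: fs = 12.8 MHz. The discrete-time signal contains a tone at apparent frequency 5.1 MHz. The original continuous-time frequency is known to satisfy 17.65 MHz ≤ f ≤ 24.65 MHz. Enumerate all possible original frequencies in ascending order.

17.9 MHz, 20.5 MHz

Frequencies that alias to 5.1 MHz are k·fs ± 5.1 MHz for integer k ≥ 0.
k=0: 5.1 MHz.
k=1: 7.7 MHz, 17.9 MHz.
k=2: 20.5 MHz, 30.7 MHz.
k=3: 33.3 MHz, 43.5 MHz.
Within [17.65 MHz, 24.65 MHz]: 17.9 MHz, 20.5 MHz.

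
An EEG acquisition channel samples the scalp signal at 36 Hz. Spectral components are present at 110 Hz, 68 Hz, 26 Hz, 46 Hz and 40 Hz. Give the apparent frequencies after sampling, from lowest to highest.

2 Hz, 4 Hz, 10 Hz

fs/2 = 18 Hz.
110 Hz mod fs = 2 Hz.
2 Hz ≤ fs/2 = 18 Hz, appears at 2 Hz.
68 Hz mod fs = 32 Hz.
32 Hz > fs/2 = 18 Hz, folds to fs − 32 Hz = 4 Hz.
26 Hz > fs/2 = 18 Hz, folds to fs − 26 Hz = 10 Hz.
46 Hz mod fs = 10 Hz.
10 Hz ≤ fs/2 = 18 Hz, appears at 10 Hz.
40 Hz mod fs = 4 Hz.
4 Hz ≤ fs/2 = 18 Hz, appears at 4 Hz.
Distinct values: {2 Hz, 4 Hz, 10 Hz}.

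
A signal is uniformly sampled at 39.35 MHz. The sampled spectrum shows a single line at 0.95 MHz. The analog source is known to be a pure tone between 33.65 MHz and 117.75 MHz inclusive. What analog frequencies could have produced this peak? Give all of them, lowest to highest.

Frequencies that alias to 0.95 MHz are k·fs ± 0.95 MHz for integer k ≥ 0.
k=0: 0.95 MHz.
k=1: 38.4 MHz, 40.3 MHz.
k=2: 77.75 MHz, 79.65 MHz.
k=3: 117.1 MHz, 119 MHz.
k=4: 156.45 MHz, 158.35 MHz.
Within [33.65 MHz, 117.75 MHz]: 38.4 MHz, 40.3 MHz, 77.75 MHz, 79.65 MHz, 117.1 MHz.

38.4 MHz, 40.3 MHz, 77.75 MHz, 79.65 MHz, 117.1 MHz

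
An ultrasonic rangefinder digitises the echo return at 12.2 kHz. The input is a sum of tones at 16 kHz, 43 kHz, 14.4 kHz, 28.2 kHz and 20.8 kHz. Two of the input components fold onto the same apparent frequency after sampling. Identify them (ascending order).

fs/2 = 6.1 kHz.
16 kHz mod fs = 3.8 kHz.
3.8 kHz ≤ fs/2 = 6.1 kHz, appears at 3.8 kHz.
43 kHz mod fs = 6.4 kHz.
6.4 kHz > fs/2 = 6.1 kHz, folds to fs − 6.4 kHz = 5.8 kHz.
14.4 kHz mod fs = 2.2 kHz.
2.2 kHz ≤ fs/2 = 6.1 kHz, appears at 2.2 kHz.
28.2 kHz mod fs = 3.8 kHz.
3.8 kHz ≤ fs/2 = 6.1 kHz, appears at 3.8 kHz.
20.8 kHz mod fs = 8.6 kHz.
8.6 kHz > fs/2 = 6.1 kHz, folds to fs − 8.6 kHz = 3.6 kHz.
16 kHz and 28.2 kHz both map to 3.8 kHz.

16 kHz, 28.2 kHz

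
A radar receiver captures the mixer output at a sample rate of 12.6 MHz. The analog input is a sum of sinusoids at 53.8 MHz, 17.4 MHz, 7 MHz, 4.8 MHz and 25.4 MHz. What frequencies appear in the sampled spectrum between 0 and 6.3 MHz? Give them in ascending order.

fs/2 = 6.3 MHz.
53.8 MHz mod fs = 3.4 MHz.
3.4 MHz ≤ fs/2 = 6.3 MHz, appears at 3.4 MHz.
17.4 MHz mod fs = 4.8 MHz.
4.8 MHz ≤ fs/2 = 6.3 MHz, appears at 4.8 MHz.
7 MHz > fs/2 = 6.3 MHz, folds to fs − 7 MHz = 5.6 MHz.
4.8 MHz ≤ fs/2 = 6.3 MHz, passes unchanged.
25.4 MHz mod fs = 0.2 MHz.
0.2 MHz ≤ fs/2 = 6.3 MHz, appears at 0.2 MHz.
Distinct values: {0.2 MHz, 3.4 MHz, 4.8 MHz, 5.6 MHz}.

0.2 MHz, 3.4 MHz, 4.8 MHz, 5.6 MHz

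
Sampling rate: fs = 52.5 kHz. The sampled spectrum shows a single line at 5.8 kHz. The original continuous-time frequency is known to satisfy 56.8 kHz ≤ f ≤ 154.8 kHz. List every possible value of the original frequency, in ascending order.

Frequencies that alias to 5.8 kHz are k·fs ± 5.8 kHz for integer k ≥ 0.
k=0: 5.8 kHz.
k=1: 46.7 kHz, 58.3 kHz.
k=2: 99.2 kHz, 110.8 kHz.
k=3: 151.7 kHz, 163.3 kHz.
k=4: 204.2 kHz, 215.8 kHz.
Within [56.8 kHz, 154.8 kHz]: 58.3 kHz, 99.2 kHz, 110.8 kHz, 151.7 kHz.

58.3 kHz, 99.2 kHz, 110.8 kHz, 151.7 kHz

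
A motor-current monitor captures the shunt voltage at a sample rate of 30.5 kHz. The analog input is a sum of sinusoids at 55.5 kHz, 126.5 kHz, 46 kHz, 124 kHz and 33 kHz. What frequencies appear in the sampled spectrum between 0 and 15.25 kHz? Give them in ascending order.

2 kHz, 2.5 kHz, 4.5 kHz, 5.5 kHz, 15 kHz

fs/2 = 15.25 kHz.
55.5 kHz mod fs = 25 kHz.
25 kHz > fs/2 = 15.25 kHz, folds to fs − 25 kHz = 5.5 kHz.
126.5 kHz mod fs = 4.5 kHz.
4.5 kHz ≤ fs/2 = 15.25 kHz, appears at 4.5 kHz.
46 kHz mod fs = 15.5 kHz.
15.5 kHz > fs/2 = 15.25 kHz, folds to fs − 15.5 kHz = 15 kHz.
124 kHz mod fs = 2 kHz.
2 kHz ≤ fs/2 = 15.25 kHz, appears at 2 kHz.
33 kHz mod fs = 2.5 kHz.
2.5 kHz ≤ fs/2 = 15.25 kHz, appears at 2.5 kHz.
Distinct values: {2 kHz, 2.5 kHz, 4.5 kHz, 5.5 kHz, 15 kHz}.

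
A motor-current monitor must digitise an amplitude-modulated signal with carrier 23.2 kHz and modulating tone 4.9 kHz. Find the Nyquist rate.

56.2 kHz

AM sidebands sit at fc ± fm = 18.3 kHz and 28.1 kHz.
Highest-frequency component: 28.1 kHz.
Nyquist rate = 2 × 28.1 kHz = 56.2 kHz.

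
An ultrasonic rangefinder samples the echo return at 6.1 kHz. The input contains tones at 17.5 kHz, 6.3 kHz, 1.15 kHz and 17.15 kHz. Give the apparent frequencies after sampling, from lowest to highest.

fs/2 = 3.05 kHz.
17.5 kHz mod fs = 5.3 kHz.
5.3 kHz > fs/2 = 3.05 kHz, folds to fs − 5.3 kHz = 0.8 kHz.
6.3 kHz mod fs = 0.2 kHz.
0.2 kHz ≤ fs/2 = 3.05 kHz, appears at 0.2 kHz.
1.15 kHz ≤ fs/2 = 3.05 kHz, passes unchanged.
17.15 kHz mod fs = 4.95 kHz.
4.95 kHz > fs/2 = 3.05 kHz, folds to fs − 4.95 kHz = 1.15 kHz.
Distinct values: {0.2 kHz, 0.8 kHz, 1.15 kHz}.

0.2 kHz, 0.8 kHz, 1.15 kHz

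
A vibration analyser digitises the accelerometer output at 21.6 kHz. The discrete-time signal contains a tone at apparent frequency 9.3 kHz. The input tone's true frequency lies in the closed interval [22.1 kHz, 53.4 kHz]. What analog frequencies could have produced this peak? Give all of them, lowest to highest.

Frequencies that alias to 9.3 kHz are k·fs ± 9.3 kHz for integer k ≥ 0.
k=0: 9.3 kHz.
k=1: 12.3 kHz, 30.9 kHz.
k=2: 33.9 kHz, 52.5 kHz.
k=3: 55.5 kHz, 74.1 kHz.
Within [22.1 kHz, 53.4 kHz]: 30.9 kHz, 33.9 kHz, 52.5 kHz.

30.9 kHz, 33.9 kHz, 52.5 kHz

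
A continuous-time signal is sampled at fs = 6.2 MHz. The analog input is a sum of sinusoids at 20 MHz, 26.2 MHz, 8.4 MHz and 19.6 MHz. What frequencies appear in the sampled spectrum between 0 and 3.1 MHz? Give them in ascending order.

1 MHz, 1.4 MHz, 2.2 MHz

fs/2 = 3.1 MHz.
20 MHz mod fs = 1.4 MHz.
1.4 MHz ≤ fs/2 = 3.1 MHz, appears at 1.4 MHz.
26.2 MHz mod fs = 1.4 MHz.
1.4 MHz ≤ fs/2 = 3.1 MHz, appears at 1.4 MHz.
8.4 MHz mod fs = 2.2 MHz.
2.2 MHz ≤ fs/2 = 3.1 MHz, appears at 2.2 MHz.
19.6 MHz mod fs = 1 MHz.
1 MHz ≤ fs/2 = 3.1 MHz, appears at 1 MHz.
Distinct values: {1 MHz, 1.4 MHz, 2.2 MHz}.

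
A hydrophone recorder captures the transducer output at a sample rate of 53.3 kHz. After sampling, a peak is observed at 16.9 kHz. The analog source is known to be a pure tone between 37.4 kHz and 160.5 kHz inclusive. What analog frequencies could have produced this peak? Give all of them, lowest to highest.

70.2 kHz, 89.7 kHz, 123.5 kHz, 143 kHz

Frequencies that alias to 16.9 kHz are k·fs ± 16.9 kHz for integer k ≥ 0.
k=0: 16.9 kHz.
k=1: 36.4 kHz, 70.2 kHz.
k=2: 89.7 kHz, 123.5 kHz.
k=3: 143 kHz, 176.8 kHz.
k=4: 196.3 kHz, 230.1 kHz.
Within [37.4 kHz, 160.5 kHz]: 70.2 kHz, 89.7 kHz, 123.5 kHz, 143 kHz.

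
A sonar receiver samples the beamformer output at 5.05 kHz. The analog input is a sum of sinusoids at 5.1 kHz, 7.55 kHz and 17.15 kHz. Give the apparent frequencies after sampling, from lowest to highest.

fs/2 = 2.525 kHz.
5.1 kHz mod fs = 0.05 kHz.
0.05 kHz ≤ fs/2 = 2.525 kHz, appears at 0.05 kHz.
7.55 kHz mod fs = 2.5 kHz.
2.5 kHz ≤ fs/2 = 2.525 kHz, appears at 2.5 kHz.
17.15 kHz mod fs = 2 kHz.
2 kHz ≤ fs/2 = 2.525 kHz, appears at 2 kHz.
Distinct values: {0.05 kHz, 2 kHz, 2.5 kHz}.

0.05 kHz, 2 kHz, 2.5 kHz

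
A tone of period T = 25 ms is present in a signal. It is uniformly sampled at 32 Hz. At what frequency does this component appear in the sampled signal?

T = 25 ms → f = 1/T = 40 Hz.
40 Hz mod fs = 8 Hz.
8 Hz ≤ fs/2 = 16 Hz, appears at 8 Hz.

8 Hz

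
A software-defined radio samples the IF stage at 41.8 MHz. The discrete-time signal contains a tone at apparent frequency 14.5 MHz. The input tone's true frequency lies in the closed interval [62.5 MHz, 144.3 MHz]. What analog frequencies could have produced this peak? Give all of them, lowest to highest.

69.1 MHz, 98.1 MHz, 110.9 MHz, 139.9 MHz

Frequencies that alias to 14.5 MHz are k·fs ± 14.5 MHz for integer k ≥ 0.
k=0: 14.5 MHz.
k=1: 27.3 MHz, 56.3 MHz.
k=2: 69.1 MHz, 98.1 MHz.
k=3: 110.9 MHz, 139.9 MHz.
k=4: 152.7 MHz, 181.7 MHz.
Within [62.5 MHz, 144.3 MHz]: 69.1 MHz, 98.1 MHz, 110.9 MHz, 139.9 MHz.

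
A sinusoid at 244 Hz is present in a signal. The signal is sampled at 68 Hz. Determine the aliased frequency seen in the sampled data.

28 Hz

244 Hz mod fs = 40 Hz.
40 Hz > fs/2 = 34 Hz, folds to fs − 40 Hz = 28 Hz.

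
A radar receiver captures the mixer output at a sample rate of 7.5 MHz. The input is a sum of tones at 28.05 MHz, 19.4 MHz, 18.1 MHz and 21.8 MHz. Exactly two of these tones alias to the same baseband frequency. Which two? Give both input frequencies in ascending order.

fs/2 = 3.75 MHz.
28.05 MHz mod fs = 5.55 MHz.
5.55 MHz > fs/2 = 3.75 MHz, folds to fs − 5.55 MHz = 1.95 MHz.
19.4 MHz mod fs = 4.4 MHz.
4.4 MHz > fs/2 = 3.75 MHz, folds to fs − 4.4 MHz = 3.1 MHz.
18.1 MHz mod fs = 3.1 MHz.
3.1 MHz ≤ fs/2 = 3.75 MHz, appears at 3.1 MHz.
21.8 MHz mod fs = 6.8 MHz.
6.8 MHz > fs/2 = 3.75 MHz, folds to fs − 6.8 MHz = 0.7 MHz.
18.1 MHz and 19.4 MHz both map to 3.1 MHz.

18.1 MHz, 19.4 MHz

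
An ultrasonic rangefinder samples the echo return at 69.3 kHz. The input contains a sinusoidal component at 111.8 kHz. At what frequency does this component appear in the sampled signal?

26.8 kHz

111.8 kHz mod fs = 42.5 kHz.
42.5 kHz > fs/2 = 34.65 kHz, folds to fs − 42.5 kHz = 26.8 kHz.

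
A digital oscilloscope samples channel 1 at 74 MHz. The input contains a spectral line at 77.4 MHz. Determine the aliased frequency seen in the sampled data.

3.4 MHz

77.4 MHz mod fs = 3.4 MHz.
3.4 MHz ≤ fs/2 = 37 MHz, appears at 3.4 MHz.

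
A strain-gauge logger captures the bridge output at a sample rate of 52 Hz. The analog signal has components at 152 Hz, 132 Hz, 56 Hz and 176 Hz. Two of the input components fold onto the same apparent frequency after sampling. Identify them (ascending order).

fs/2 = 26 Hz.
152 Hz mod fs = 48 Hz.
48 Hz > fs/2 = 26 Hz, folds to fs − 48 Hz = 4 Hz.
132 Hz mod fs = 28 Hz.
28 Hz > fs/2 = 26 Hz, folds to fs − 28 Hz = 24 Hz.
56 Hz mod fs = 4 Hz.
4 Hz ≤ fs/2 = 26 Hz, appears at 4 Hz.
176 Hz mod fs = 20 Hz.
20 Hz ≤ fs/2 = 26 Hz, appears at 20 Hz.
56 Hz and 152 Hz both map to 4 Hz.

56 Hz, 152 Hz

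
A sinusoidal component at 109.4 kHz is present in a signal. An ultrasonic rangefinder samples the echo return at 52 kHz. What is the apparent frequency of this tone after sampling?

5.4 kHz

109.4 kHz mod fs = 5.4 kHz.
5.4 kHz ≤ fs/2 = 26 kHz, appears at 5.4 kHz.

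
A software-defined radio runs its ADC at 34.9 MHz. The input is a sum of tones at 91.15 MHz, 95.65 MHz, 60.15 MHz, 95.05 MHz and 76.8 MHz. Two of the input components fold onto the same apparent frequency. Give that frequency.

fs/2 = 17.45 MHz.
91.15 MHz mod fs = 21.35 MHz.
21.35 MHz > fs/2 = 17.45 MHz, folds to fs − 21.35 MHz = 13.55 MHz.
95.65 MHz mod fs = 25.85 MHz.
25.85 MHz > fs/2 = 17.45 MHz, folds to fs − 25.85 MHz = 9.05 MHz.
60.15 MHz mod fs = 25.25 MHz.
25.25 MHz > fs/2 = 17.45 MHz, folds to fs − 25.25 MHz = 9.65 MHz.
95.05 MHz mod fs = 25.25 MHz.
25.25 MHz > fs/2 = 17.45 MHz, folds to fs − 25.25 MHz = 9.65 MHz.
76.8 MHz mod fs = 7 MHz.
7 MHz ≤ fs/2 = 17.45 MHz, appears at 7 MHz.
60.15 MHz and 95.05 MHz both map to 9.65 MHz.

9.65 MHz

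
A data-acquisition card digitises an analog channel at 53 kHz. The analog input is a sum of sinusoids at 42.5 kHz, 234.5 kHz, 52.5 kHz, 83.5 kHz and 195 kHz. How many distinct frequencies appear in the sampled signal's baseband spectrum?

4

fs/2 = 26.5 kHz.
42.5 kHz > fs/2 = 26.5 kHz, folds to fs − 42.5 kHz = 10.5 kHz.
234.5 kHz mod fs = 22.5 kHz.
22.5 kHz ≤ fs/2 = 26.5 kHz, appears at 22.5 kHz.
52.5 kHz > fs/2 = 26.5 kHz, folds to fs − 52.5 kHz = 0.5 kHz.
83.5 kHz mod fs = 30.5 kHz.
30.5 kHz > fs/2 = 26.5 kHz, folds to fs − 30.5 kHz = 22.5 kHz.
195 kHz mod fs = 36 kHz.
36 kHz > fs/2 = 26.5 kHz, folds to fs − 36 kHz = 17 kHz.
Distinct values: {0.5 kHz, 10.5 kHz, 17 kHz, 22.5 kHz} → 4.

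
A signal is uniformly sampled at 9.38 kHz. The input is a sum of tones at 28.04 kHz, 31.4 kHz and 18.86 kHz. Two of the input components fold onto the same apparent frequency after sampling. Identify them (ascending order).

fs/2 = 4.69 kHz.
28.04 kHz mod fs = 9.28 kHz.
9.28 kHz > fs/2 = 4.69 kHz, folds to fs − 9.28 kHz = 0.1 kHz.
31.4 kHz mod fs = 3.26 kHz.
3.26 kHz ≤ fs/2 = 4.69 kHz, appears at 3.26 kHz.
18.86 kHz mod fs = 0.1 kHz.
0.1 kHz ≤ fs/2 = 4.69 kHz, appears at 0.1 kHz.
18.86 kHz and 28.04 kHz both map to 0.1 kHz.

18.86 kHz, 28.04 kHz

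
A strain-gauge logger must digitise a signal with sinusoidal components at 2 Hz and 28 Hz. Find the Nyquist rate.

Highest-frequency component: 28 Hz.
Nyquist rate = 2 × 28 Hz = 56 Hz.

56 Hz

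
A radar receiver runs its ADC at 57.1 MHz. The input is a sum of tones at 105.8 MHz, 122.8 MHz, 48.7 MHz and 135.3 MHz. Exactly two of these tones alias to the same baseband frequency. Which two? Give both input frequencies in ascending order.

fs/2 = 28.55 MHz.
105.8 MHz mod fs = 48.7 MHz.
48.7 MHz > fs/2 = 28.55 MHz, folds to fs − 48.7 MHz = 8.4 MHz.
122.8 MHz mod fs = 8.6 MHz.
8.6 MHz ≤ fs/2 = 28.55 MHz, appears at 8.6 MHz.
48.7 MHz > fs/2 = 28.55 MHz, folds to fs − 48.7 MHz = 8.4 MHz.
135.3 MHz mod fs = 21.1 MHz.
21.1 MHz ≤ fs/2 = 28.55 MHz, appears at 21.1 MHz.
48.7 MHz and 105.8 MHz both map to 8.4 MHz.

48.7 MHz, 105.8 MHz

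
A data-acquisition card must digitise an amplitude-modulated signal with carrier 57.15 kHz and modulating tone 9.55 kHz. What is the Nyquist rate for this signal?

133.4 kHz

AM sidebands sit at fc ± fm = 47.6 kHz and 66.7 kHz.
Highest-frequency component: 66.7 kHz.
Nyquist rate = 2 × 66.7 kHz = 133.4 kHz.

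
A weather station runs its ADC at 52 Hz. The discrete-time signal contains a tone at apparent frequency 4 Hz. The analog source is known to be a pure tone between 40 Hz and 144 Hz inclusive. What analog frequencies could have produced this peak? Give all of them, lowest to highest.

48 Hz, 56 Hz, 100 Hz, 108 Hz

Frequencies that alias to 4 Hz are k·fs ± 4 Hz for integer k ≥ 0.
k=0: 4 Hz.
k=1: 48 Hz, 56 Hz.
k=2: 100 Hz, 108 Hz.
k=3: 152 Hz, 160 Hz.
Within [40 Hz, 144 Hz]: 48 Hz, 56 Hz, 100 Hz, 108 Hz.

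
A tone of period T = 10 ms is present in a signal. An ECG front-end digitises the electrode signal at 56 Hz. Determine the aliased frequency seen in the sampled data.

T = 10 ms → f = 1/T = 100 Hz.
100 Hz mod fs = 44 Hz.
44 Hz > fs/2 = 28 Hz, folds to fs − 44 Hz = 12 Hz.

12 Hz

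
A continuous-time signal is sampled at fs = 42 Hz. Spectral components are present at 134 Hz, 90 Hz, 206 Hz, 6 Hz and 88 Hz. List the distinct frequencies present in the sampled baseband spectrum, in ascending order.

4 Hz, 6 Hz, 8 Hz

fs/2 = 21 Hz.
134 Hz mod fs = 8 Hz.
8 Hz ≤ fs/2 = 21 Hz, appears at 8 Hz.
90 Hz mod fs = 6 Hz.
6 Hz ≤ fs/2 = 21 Hz, appears at 6 Hz.
206 Hz mod fs = 38 Hz.
38 Hz > fs/2 = 21 Hz, folds to fs − 38 Hz = 4 Hz.
6 Hz ≤ fs/2 = 21 Hz, passes unchanged.
88 Hz mod fs = 4 Hz.
4 Hz ≤ fs/2 = 21 Hz, appears at 4 Hz.
Distinct values: {4 Hz, 6 Hz, 8 Hz}.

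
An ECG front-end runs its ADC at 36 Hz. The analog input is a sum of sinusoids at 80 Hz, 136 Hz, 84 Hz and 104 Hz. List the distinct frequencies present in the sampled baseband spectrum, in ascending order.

4 Hz, 8 Hz, 12 Hz

fs/2 = 18 Hz.
80 Hz mod fs = 8 Hz.
8 Hz ≤ fs/2 = 18 Hz, appears at 8 Hz.
136 Hz mod fs = 28 Hz.
28 Hz > fs/2 = 18 Hz, folds to fs − 28 Hz = 8 Hz.
84 Hz mod fs = 12 Hz.
12 Hz ≤ fs/2 = 18 Hz, appears at 12 Hz.
104 Hz mod fs = 32 Hz.
32 Hz > fs/2 = 18 Hz, folds to fs − 32 Hz = 4 Hz.
Distinct values: {4 Hz, 8 Hz, 12 Hz}.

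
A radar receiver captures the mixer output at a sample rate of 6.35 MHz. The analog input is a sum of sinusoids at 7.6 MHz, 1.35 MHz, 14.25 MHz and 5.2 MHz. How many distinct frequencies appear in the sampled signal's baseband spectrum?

fs/2 = 3.175 MHz.
7.6 MHz mod fs = 1.25 MHz.
1.25 MHz ≤ fs/2 = 3.175 MHz, appears at 1.25 MHz.
1.35 MHz ≤ fs/2 = 3.175 MHz, passes unchanged.
14.25 MHz mod fs = 1.55 MHz.
1.55 MHz ≤ fs/2 = 3.175 MHz, appears at 1.55 MHz.
5.2 MHz > fs/2 = 3.175 MHz, folds to fs − 5.2 MHz = 1.15 MHz.
Distinct values: {1.15 MHz, 1.25 MHz, 1.35 MHz, 1.55 MHz} → 4.

4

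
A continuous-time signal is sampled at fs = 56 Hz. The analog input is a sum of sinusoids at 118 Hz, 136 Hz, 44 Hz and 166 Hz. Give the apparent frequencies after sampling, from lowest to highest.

2 Hz, 6 Hz, 12 Hz, 24 Hz

fs/2 = 28 Hz.
118 Hz mod fs = 6 Hz.
6 Hz ≤ fs/2 = 28 Hz, appears at 6 Hz.
136 Hz mod fs = 24 Hz.
24 Hz ≤ fs/2 = 28 Hz, appears at 24 Hz.
44 Hz > fs/2 = 28 Hz, folds to fs − 44 Hz = 12 Hz.
166 Hz mod fs = 54 Hz.
54 Hz > fs/2 = 28 Hz, folds to fs − 54 Hz = 2 Hz.
Distinct values: {2 Hz, 6 Hz, 12 Hz, 24 Hz}.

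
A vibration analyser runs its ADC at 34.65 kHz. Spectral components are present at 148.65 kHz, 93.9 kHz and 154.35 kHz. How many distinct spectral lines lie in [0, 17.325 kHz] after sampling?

fs/2 = 17.325 kHz.
148.65 kHz mod fs = 10.05 kHz.
10.05 kHz ≤ fs/2 = 17.325 kHz, appears at 10.05 kHz.
93.9 kHz mod fs = 24.6 kHz.
24.6 kHz > fs/2 = 17.325 kHz, folds to fs − 24.6 kHz = 10.05 kHz.
154.35 kHz mod fs = 15.75 kHz.
15.75 kHz ≤ fs/2 = 17.325 kHz, appears at 15.75 kHz.
Distinct values: {10.05 kHz, 15.75 kHz} → 2.

2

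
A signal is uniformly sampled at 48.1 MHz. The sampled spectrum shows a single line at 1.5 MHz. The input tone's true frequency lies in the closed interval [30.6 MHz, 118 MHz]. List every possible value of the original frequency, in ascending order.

Frequencies that alias to 1.5 MHz are k·fs ± 1.5 MHz for integer k ≥ 0.
k=0: 1.5 MHz.
k=1: 46.6 MHz, 49.6 MHz.
k=2: 94.7 MHz, 97.7 MHz.
k=3: 142.8 MHz, 145.8 MHz.
Within [30.6 MHz, 118 MHz]: 46.6 MHz, 49.6 MHz, 94.7 MHz, 97.7 MHz.

46.6 MHz, 49.6 MHz, 94.7 MHz, 97.7 MHz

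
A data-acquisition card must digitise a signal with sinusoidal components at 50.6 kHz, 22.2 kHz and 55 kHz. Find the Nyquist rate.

110 kHz

Highest-frequency component: 55 kHz.
Nyquist rate = 2 × 55 kHz = 110 kHz.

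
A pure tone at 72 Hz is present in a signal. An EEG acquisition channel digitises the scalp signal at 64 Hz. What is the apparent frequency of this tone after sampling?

8 Hz

72 Hz mod fs = 8 Hz.
8 Hz ≤ fs/2 = 32 Hz, appears at 8 Hz.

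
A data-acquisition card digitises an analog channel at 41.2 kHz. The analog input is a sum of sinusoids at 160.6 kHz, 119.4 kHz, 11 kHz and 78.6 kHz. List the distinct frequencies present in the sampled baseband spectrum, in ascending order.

fs/2 = 20.6 kHz.
160.6 kHz mod fs = 37 kHz.
37 kHz > fs/2 = 20.6 kHz, folds to fs − 37 kHz = 4.2 kHz.
119.4 kHz mod fs = 37 kHz.
37 kHz > fs/2 = 20.6 kHz, folds to fs − 37 kHz = 4.2 kHz.
11 kHz ≤ fs/2 = 20.6 kHz, passes unchanged.
78.6 kHz mod fs = 37.4 kHz.
37.4 kHz > fs/2 = 20.6 kHz, folds to fs − 37.4 kHz = 3.8 kHz.
Distinct values: {3.8 kHz, 4.2 kHz, 11 kHz}.

3.8 kHz, 4.2 kHz, 11 kHz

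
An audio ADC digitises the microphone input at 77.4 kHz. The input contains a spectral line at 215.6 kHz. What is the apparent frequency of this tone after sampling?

215.6 kHz mod fs = 60.8 kHz.
60.8 kHz > fs/2 = 38.7 kHz, folds to fs − 60.8 kHz = 16.6 kHz.

16.6 kHz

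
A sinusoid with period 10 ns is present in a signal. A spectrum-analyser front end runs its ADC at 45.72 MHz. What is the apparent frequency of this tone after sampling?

8.56 MHz

T = 10 ns → f = 1/T = 100 MHz.
100 MHz mod fs = 8.56 MHz.
8.56 MHz ≤ fs/2 = 22.86 MHz, appears at 8.56 MHz.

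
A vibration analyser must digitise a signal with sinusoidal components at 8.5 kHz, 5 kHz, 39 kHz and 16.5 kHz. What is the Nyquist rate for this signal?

Highest-frequency component: 39 kHz.
Nyquist rate = 2 × 39 kHz = 78 kHz.

78 kHz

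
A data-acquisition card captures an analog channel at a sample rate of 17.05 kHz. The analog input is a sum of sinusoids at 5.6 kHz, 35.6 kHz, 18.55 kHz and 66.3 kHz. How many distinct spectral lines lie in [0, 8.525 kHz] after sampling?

3

fs/2 = 8.525 kHz.
5.6 kHz ≤ fs/2 = 8.525 kHz, passes unchanged.
35.6 kHz mod fs = 1.5 kHz.
1.5 kHz ≤ fs/2 = 8.525 kHz, appears at 1.5 kHz.
18.55 kHz mod fs = 1.5 kHz.
1.5 kHz ≤ fs/2 = 8.525 kHz, appears at 1.5 kHz.
66.3 kHz mod fs = 15.15 kHz.
15.15 kHz > fs/2 = 8.525 kHz, folds to fs − 15.15 kHz = 1.9 kHz.
Distinct values: {1.5 kHz, 1.9 kHz, 5.6 kHz} → 3.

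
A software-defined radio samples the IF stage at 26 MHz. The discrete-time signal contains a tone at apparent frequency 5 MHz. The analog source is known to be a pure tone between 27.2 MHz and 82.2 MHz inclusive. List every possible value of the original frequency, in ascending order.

Frequencies that alias to 5 MHz are k·fs ± 5 MHz for integer k ≥ 0.
k=0: 5 MHz.
k=1: 21 MHz, 31 MHz.
k=2: 47 MHz, 57 MHz.
k=3: 73 MHz, 83 MHz.
k=4: 99 MHz, 109 MHz.
Within [27.2 MHz, 82.2 MHz]: 31 MHz, 47 MHz, 57 MHz, 73 MHz.

31 MHz, 47 MHz, 57 MHz, 73 MHz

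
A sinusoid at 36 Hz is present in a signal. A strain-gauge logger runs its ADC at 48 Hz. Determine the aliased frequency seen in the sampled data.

12 Hz

36 Hz > fs/2 = 24 Hz, folds to fs − 36 Hz = 12 Hz.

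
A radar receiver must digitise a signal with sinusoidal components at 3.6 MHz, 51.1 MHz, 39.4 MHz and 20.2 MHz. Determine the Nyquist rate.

102.2 MHz

Highest-frequency component: 51.1 MHz.
Nyquist rate = 2 × 51.1 MHz = 102.2 MHz.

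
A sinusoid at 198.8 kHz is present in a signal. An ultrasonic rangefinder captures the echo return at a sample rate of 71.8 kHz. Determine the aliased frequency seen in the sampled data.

16.6 kHz

198.8 kHz mod fs = 55.2 kHz.
55.2 kHz > fs/2 = 35.9 kHz, folds to fs − 55.2 kHz = 16.6 kHz.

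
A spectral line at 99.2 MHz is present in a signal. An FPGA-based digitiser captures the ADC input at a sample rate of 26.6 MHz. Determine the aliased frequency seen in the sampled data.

99.2 MHz mod fs = 19.4 MHz.
19.4 MHz > fs/2 = 13.3 MHz, folds to fs − 19.4 MHz = 7.2 MHz.

7.2 MHz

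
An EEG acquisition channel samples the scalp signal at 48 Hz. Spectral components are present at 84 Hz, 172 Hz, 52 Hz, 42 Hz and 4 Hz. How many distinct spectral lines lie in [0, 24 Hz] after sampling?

4

fs/2 = 24 Hz.
84 Hz mod fs = 36 Hz.
36 Hz > fs/2 = 24 Hz, folds to fs − 36 Hz = 12 Hz.
172 Hz mod fs = 28 Hz.
28 Hz > fs/2 = 24 Hz, folds to fs − 28 Hz = 20 Hz.
52 Hz mod fs = 4 Hz.
4 Hz ≤ fs/2 = 24 Hz, appears at 4 Hz.
42 Hz > fs/2 = 24 Hz, folds to fs − 42 Hz = 6 Hz.
4 Hz ≤ fs/2 = 24 Hz, passes unchanged.
Distinct values: {4 Hz, 6 Hz, 12 Hz, 20 Hz} → 4.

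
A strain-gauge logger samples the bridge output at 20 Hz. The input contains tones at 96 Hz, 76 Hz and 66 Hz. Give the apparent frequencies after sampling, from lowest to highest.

fs/2 = 10 Hz.
96 Hz mod fs = 16 Hz.
16 Hz > fs/2 = 10 Hz, folds to fs − 16 Hz = 4 Hz.
76 Hz mod fs = 16 Hz.
16 Hz > fs/2 = 10 Hz, folds to fs − 16 Hz = 4 Hz.
66 Hz mod fs = 6 Hz.
6 Hz ≤ fs/2 = 10 Hz, appears at 6 Hz.
Distinct values: {4 Hz, 6 Hz}.

4 Hz, 6 Hz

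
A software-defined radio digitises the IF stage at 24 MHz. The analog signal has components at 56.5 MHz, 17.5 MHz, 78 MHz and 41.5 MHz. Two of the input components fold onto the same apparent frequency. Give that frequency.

fs/2 = 12 MHz.
56.5 MHz mod fs = 8.5 MHz.
8.5 MHz ≤ fs/2 = 12 MHz, appears at 8.5 MHz.
17.5 MHz > fs/2 = 12 MHz, folds to fs − 17.5 MHz = 6.5 MHz.
78 MHz mod fs = 6 MHz.
6 MHz ≤ fs/2 = 12 MHz, appears at 6 MHz.
41.5 MHz mod fs = 17.5 MHz.
17.5 MHz > fs/2 = 12 MHz, folds to fs − 17.5 MHz = 6.5 MHz.
17.5 MHz and 41.5 MHz both map to 6.5 MHz.

6.5 MHz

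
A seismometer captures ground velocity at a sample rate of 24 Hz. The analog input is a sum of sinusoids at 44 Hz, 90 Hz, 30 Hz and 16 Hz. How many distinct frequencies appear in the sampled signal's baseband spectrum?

3

fs/2 = 12 Hz.
44 Hz mod fs = 20 Hz.
20 Hz > fs/2 = 12 Hz, folds to fs − 20 Hz = 4 Hz.
90 Hz mod fs = 18 Hz.
18 Hz > fs/2 = 12 Hz, folds to fs − 18 Hz = 6 Hz.
30 Hz mod fs = 6 Hz.
6 Hz ≤ fs/2 = 12 Hz, appears at 6 Hz.
16 Hz > fs/2 = 12 Hz, folds to fs − 16 Hz = 8 Hz.
Distinct values: {4 Hz, 6 Hz, 8 Hz} → 3.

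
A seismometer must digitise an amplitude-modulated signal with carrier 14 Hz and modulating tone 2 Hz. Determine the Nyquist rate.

AM sidebands sit at fc ± fm = 12 Hz and 16 Hz.
Highest-frequency component: 16 Hz.
Nyquist rate = 2 × 16 Hz = 32 Hz.

32 Hz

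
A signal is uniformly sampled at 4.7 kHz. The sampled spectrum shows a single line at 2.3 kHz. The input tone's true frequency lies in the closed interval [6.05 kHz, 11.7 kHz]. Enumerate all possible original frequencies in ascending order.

Frequencies that alias to 2.3 kHz are k·fs ± 2.3 kHz for integer k ≥ 0.
k=0: 2.3 kHz.
k=1: 2.4 kHz, 7 kHz.
k=2: 7.1 kHz, 11.7 kHz.
k=3: 11.8 kHz, 16.4 kHz.
Within [6.05 kHz, 11.7 kHz]: 7 kHz, 7.1 kHz, 11.7 kHz.

7 kHz, 7.1 kHz, 11.7 kHz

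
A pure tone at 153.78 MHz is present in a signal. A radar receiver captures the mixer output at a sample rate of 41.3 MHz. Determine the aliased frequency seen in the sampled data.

153.78 MHz mod fs = 29.88 MHz.
29.88 MHz > fs/2 = 20.65 MHz, folds to fs − 29.88 MHz = 11.42 MHz.

11.42 MHz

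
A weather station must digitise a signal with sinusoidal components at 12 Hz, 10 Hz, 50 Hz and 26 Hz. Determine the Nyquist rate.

100 Hz

Highest-frequency component: 50 Hz.
Nyquist rate = 2 × 50 Hz = 100 Hz.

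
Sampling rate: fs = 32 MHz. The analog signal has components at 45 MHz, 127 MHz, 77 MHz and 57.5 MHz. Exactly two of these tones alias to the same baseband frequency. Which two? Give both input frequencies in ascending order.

45 MHz, 77 MHz

fs/2 = 16 MHz.
45 MHz mod fs = 13 MHz.
13 MHz ≤ fs/2 = 16 MHz, appears at 13 MHz.
127 MHz mod fs = 31 MHz.
31 MHz > fs/2 = 16 MHz, folds to fs − 31 MHz = 1 MHz.
77 MHz mod fs = 13 MHz.
13 MHz ≤ fs/2 = 16 MHz, appears at 13 MHz.
57.5 MHz mod fs = 25.5 MHz.
25.5 MHz > fs/2 = 16 MHz, folds to fs − 25.5 MHz = 6.5 MHz.
45 MHz and 77 MHz both map to 13 MHz.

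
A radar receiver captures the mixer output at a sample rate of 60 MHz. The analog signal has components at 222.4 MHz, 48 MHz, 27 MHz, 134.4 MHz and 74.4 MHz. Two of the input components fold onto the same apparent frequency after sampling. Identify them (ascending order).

fs/2 = 30 MHz.
222.4 MHz mod fs = 42.4 MHz.
42.4 MHz > fs/2 = 30 MHz, folds to fs − 42.4 MHz = 17.6 MHz.
48 MHz > fs/2 = 30 MHz, folds to fs − 48 MHz = 12 MHz.
27 MHz ≤ fs/2 = 30 MHz, passes unchanged.
134.4 MHz mod fs = 14.4 MHz.
14.4 MHz ≤ fs/2 = 30 MHz, appears at 14.4 MHz.
74.4 MHz mod fs = 14.4 MHz.
14.4 MHz ≤ fs/2 = 30 MHz, appears at 14.4 MHz.
74.4 MHz and 134.4 MHz both map to 14.4 MHz.

74.4 MHz, 134.4 MHz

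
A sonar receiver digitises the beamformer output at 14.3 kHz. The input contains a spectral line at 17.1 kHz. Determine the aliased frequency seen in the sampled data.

2.8 kHz

17.1 kHz mod fs = 2.8 kHz.
2.8 kHz ≤ fs/2 = 7.15 kHz, appears at 2.8 kHz.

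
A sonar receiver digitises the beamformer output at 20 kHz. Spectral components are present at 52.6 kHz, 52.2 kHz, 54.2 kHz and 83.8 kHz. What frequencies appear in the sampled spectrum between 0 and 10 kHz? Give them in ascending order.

fs/2 = 10 kHz.
52.6 kHz mod fs = 12.6 kHz.
12.6 kHz > fs/2 = 10 kHz, folds to fs − 12.6 kHz = 7.4 kHz.
52.2 kHz mod fs = 12.2 kHz.
12.2 kHz > fs/2 = 10 kHz, folds to fs − 12.2 kHz = 7.8 kHz.
54.2 kHz mod fs = 14.2 kHz.
14.2 kHz > fs/2 = 10 kHz, folds to fs − 14.2 kHz = 5.8 kHz.
83.8 kHz mod fs = 3.8 kHz.
3.8 kHz ≤ fs/2 = 10 kHz, appears at 3.8 kHz.
Distinct values: {3.8 kHz, 5.8 kHz, 7.4 kHz, 7.8 kHz}.

3.8 kHz, 5.8 kHz, 7.4 kHz, 7.8 kHz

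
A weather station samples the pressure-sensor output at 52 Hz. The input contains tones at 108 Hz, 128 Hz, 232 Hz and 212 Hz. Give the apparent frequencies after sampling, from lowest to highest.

4 Hz, 24 Hz

fs/2 = 26 Hz.
108 Hz mod fs = 4 Hz.
4 Hz ≤ fs/2 = 26 Hz, appears at 4 Hz.
128 Hz mod fs = 24 Hz.
24 Hz ≤ fs/2 = 26 Hz, appears at 24 Hz.
232 Hz mod fs = 24 Hz.
24 Hz ≤ fs/2 = 26 Hz, appears at 24 Hz.
212 Hz mod fs = 4 Hz.
4 Hz ≤ fs/2 = 26 Hz, appears at 4 Hz.
Distinct values: {4 Hz, 24 Hz}.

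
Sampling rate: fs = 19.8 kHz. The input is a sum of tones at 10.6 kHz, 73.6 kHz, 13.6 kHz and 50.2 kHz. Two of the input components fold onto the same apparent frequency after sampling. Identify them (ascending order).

fs/2 = 9.9 kHz.
10.6 kHz > fs/2 = 9.9 kHz, folds to fs − 10.6 kHz = 9.2 kHz.
73.6 kHz mod fs = 14.2 kHz.
14.2 kHz > fs/2 = 9.9 kHz, folds to fs − 14.2 kHz = 5.6 kHz.
13.6 kHz > fs/2 = 9.9 kHz, folds to fs − 13.6 kHz = 6.2 kHz.
50.2 kHz mod fs = 10.6 kHz.
10.6 kHz > fs/2 = 9.9 kHz, folds to fs − 10.6 kHz = 9.2 kHz.
10.6 kHz and 50.2 kHz both map to 9.2 kHz.

10.6 kHz, 50.2 kHz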